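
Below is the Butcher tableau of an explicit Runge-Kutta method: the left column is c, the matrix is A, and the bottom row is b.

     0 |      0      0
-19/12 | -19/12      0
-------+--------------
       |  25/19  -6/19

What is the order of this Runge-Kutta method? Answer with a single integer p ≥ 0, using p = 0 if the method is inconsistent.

b = (25/19, -6/19)
c = (0, -19/12)
Σ b_i: 25/19·1 + (-6/19)·1 = 1 ✓
b·c: (-6/19)·(-19/12) = 1/2 ✓; 2 stages ⇒ order 2.

2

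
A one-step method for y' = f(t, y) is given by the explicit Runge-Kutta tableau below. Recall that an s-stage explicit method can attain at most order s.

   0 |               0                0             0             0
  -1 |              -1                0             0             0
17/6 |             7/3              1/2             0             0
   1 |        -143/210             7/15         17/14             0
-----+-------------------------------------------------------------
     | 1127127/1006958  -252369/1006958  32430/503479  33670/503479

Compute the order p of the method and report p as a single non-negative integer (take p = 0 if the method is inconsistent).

b = (1127127/1006958, -252369/1006958, 32430/503479, 33670/503479)
c = (0, -1, 17/6, 1)
Ac = (0, 0, -1/2, 1249/420)
Σ b_i: 1127127/1006958·1 + (-252369/1006958)·1 + 32430/503479·1 + 33670/503479·1 = 1 ✓
b·c: (-252369/1006958)·(-1) + 32430/503479·17/6 + 33670/503479·1 = 1/2 ✓
b·c²: (-252369/1006958)·1 + 32430/503479·289/36 + 33670/503479·1 = 1/3 ✓
b·Ac: 32430/503479·(-1/2) + 33670/503479·1249/420 = 1/6 ✓
b·c³: (-252369/1006958)·(-1) + 32430/503479·4913/216 + 33670/503479·1 = 32309527/18125244 ≠ 1/4 ⇒ order 3.
b·(c∘Ac): 32430/503479·(-17/12) + 33670/503479·1249/420 = 162557/1510437 ≠ 1/8
b·Ac²: 32430/503479·1/2 + 33670/503479·25741/2520 = 12965161/18125244 ≠ 1/12
b·A²c: 33670/503479·(-17/28) = -40885/1006958 ≠ 1/24

3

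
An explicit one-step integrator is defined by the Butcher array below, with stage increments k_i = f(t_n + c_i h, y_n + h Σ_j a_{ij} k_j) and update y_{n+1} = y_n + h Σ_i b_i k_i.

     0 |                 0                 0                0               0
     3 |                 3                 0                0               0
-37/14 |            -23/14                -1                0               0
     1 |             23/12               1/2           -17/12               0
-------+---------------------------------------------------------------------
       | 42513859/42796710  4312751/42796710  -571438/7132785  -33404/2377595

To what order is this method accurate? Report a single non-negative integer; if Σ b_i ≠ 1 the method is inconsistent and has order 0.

b = (42513859/42796710, 4312751/42796710, -571438/7132785, -33404/2377595)
c = (0, 3, -37/14, 1)
Ac = (0, 0, -3, 881/168)
Σ b_i: 42513859/42796710·1 + 4312751/42796710·1 + (-571438/7132785)·1 + (-33404/2377595)·1 = 1 ✓
b·c: 4312751/42796710·3 + (-571438/7132785)·(-37/14) + (-33404/2377595)·1 = 1/2 ✓
b·c²: 4312751/42796710·9 + (-571438/7132785)·1369/196 + (-33404/2377595)·1 = 1/3 ✓
b·Ac: (-571438/7132785)·(-3) + (-33404/2377595)·881/168 = 1/6 ✓
b·c³: 4312751/42796710·27 + (-571438/7132785)·(-50653/2744) + (-33404/2377595)·1 = 119422619/28531140 ≠ 1/4 ⇒ order 3.
b·(c∘Ac): (-571438/7132785)·111/14 + (-33404/2377595)·881/168 = -10112407/14265570 ≠ 1/8
b·Ac²: (-571438/7132785)·(-9) + (-33404/2377595)·(-12689/2352) = 159140353/199717980 ≠ 1/12
b·A²c: (-33404/2377595)·17/4 = -141967/2377595 ≠ 1/24

3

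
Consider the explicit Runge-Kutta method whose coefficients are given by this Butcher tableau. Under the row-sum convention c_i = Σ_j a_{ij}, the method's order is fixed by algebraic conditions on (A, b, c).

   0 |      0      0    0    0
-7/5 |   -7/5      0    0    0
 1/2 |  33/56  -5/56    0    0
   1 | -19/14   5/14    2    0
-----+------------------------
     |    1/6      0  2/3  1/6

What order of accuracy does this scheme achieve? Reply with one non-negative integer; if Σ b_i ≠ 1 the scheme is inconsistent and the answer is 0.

b = (1/6, 0, 2/3, 1/6)
c = (0, -7/5, 1/2, 1)
Ac = (0, 0, 1/8, 1/2)
Σ b_i: 1/6·1 + 2/3·1 + 1/6·1 = 1 ✓
b·c: 2/3·1/2 + 1/6·1 = 1/2 ✓
b·c²: 2/3·1/4 + 1/6·1 = 1/3 ✓
b·Ac: 2/3·1/8 + 1/6·1/2 = 1/6 ✓
b·c³: 2/3·1/8 + 1/6·1 = 1/4 ✓
b·(c∘Ac): 2/3·1/16 + 1/6·1/2 = 1/8 ✓
b·Ac²: 2/3·(-7/40) + 1/6·6/5 = 1/12 ✓
b·A²c: 1/6·1/4 = 1/24 ✓; 4 stages ⇒ order 4.

4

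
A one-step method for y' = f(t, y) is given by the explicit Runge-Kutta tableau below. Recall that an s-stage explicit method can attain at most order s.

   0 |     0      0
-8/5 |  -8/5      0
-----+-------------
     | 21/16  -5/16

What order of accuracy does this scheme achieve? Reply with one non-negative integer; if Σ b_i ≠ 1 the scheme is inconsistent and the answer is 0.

2

b = (21/16, -5/16)
c = (0, -8/5)
Σ b_i: 21/16·1 + (-5/16)·1 = 1 ✓
b·c: (-5/16)·(-8/5) = 1/2 ✓; 2 stages ⇒ order 2.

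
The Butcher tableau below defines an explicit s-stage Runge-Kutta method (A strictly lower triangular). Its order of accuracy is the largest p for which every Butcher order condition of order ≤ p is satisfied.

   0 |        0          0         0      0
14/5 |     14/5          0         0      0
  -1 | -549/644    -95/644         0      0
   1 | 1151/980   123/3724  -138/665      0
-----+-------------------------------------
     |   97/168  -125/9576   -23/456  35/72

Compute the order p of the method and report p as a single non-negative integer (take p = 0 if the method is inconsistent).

b = (97/168, -125/9576, -23/456, 35/72)
c = (0, 14/5, -1, 1)
Ac = (0, 0, -19/46, 3/10)
Σ b_i: 97/168·1 + (-125/9576)·1 + (-23/456)·1 + 35/72·1 = 1 ✓
b·c: (-125/9576)·14/5 + (-23/456)·(-1) + 35/72·1 = 1/2 ✓
b·c²: (-125/9576)·196/25 + (-23/456)·1 + 35/72·1 = 1/3 ✓
b·Ac: (-23/456)·(-19/46) + 35/72·3/10 = 1/6 ✓
b·c³: (-125/9576)·2744/125 + (-23/456)·(-1) + 35/72·1 = 1/4 ✓
b·(c∘Ac): (-23/456)·19/46 + 35/72·3/10 = 1/8 ✓
b·Ac²: (-23/456)·(-133/115) + 35/72·9/175 = 1/12 ✓
b·A²c: 35/72·3/35 = 1/24 ✓; 4 stages ⇒ order 4.

4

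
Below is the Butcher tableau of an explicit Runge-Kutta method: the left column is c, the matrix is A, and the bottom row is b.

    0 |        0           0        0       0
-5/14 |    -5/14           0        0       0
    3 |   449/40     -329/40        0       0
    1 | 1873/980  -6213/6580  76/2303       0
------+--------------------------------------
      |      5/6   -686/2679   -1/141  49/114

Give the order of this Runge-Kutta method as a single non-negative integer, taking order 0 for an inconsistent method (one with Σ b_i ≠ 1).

b = (5/6, -686/2679, -1/141, 49/114)
c = (0, -5/14, 3, 1)
Ac = (0, 0, 47/16, 171/392)
Σ b_i: 5/6·1 + (-686/2679)·1 + (-1/141)·1 + 49/114·1 = 1 ✓
b·c: (-686/2679)·(-5/14) + (-1/141)·3 + 49/114·1 = 1/2 ✓
b·c²: (-686/2679)·25/196 + (-1/141)·9 + 49/114·1 = 1/3 ✓
b·Ac: (-1/141)·47/16 + 49/114·171/392 = 1/6 ✓
b·c³: (-686/2679)·(-125/2744) + (-1/141)·27 + 49/114·1 = 1/4 ✓
b·(c∘Ac): (-1/141)·141/16 + 49/114·171/392 = 1/8 ✓
b·Ac²: (-1/141)·(-235/224) + 49/114·969/5488 = 1/12 ✓
b·A²c: 49/114·19/196 = 1/24 ✓; 4 stages ⇒ order 4.

4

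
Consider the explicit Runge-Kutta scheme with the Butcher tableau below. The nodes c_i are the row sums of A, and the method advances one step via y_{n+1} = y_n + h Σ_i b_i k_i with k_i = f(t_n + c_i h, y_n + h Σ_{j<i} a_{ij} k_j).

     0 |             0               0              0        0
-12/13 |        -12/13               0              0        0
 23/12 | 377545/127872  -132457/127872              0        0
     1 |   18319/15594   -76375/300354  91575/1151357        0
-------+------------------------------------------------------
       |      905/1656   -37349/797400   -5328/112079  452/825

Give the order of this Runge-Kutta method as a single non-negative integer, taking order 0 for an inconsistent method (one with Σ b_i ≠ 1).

b = (905/1656, -37349/797400, -5328/112079, 452/825)
c = (0, -12/13, 23/12, 1)
Ac = (0, 0, 10189/10656, 175/452)
Σ b_i: 905/1656·1 + (-37349/797400)·1 + (-5328/112079)·1 + 452/825·1 = 1 ✓
b·c: (-37349/797400)·(-12/13) + (-5328/112079)·23/12 + 452/825·1 = 1/2 ✓
b·c²: (-37349/797400)·144/169 + (-5328/112079)·529/144 + 452/825·1 = 1/3 ✓
b·Ac: (-5328/112079)·10189/10656 + 452/825·175/452 = 1/6 ✓
b·c³: (-37349/797400)·(-1728/2197) + (-5328/112079)·12167/1728 + 452/825·1 = 1/4 ✓
b·(c∘Ac): (-5328/112079)·234347/127872 + 452/825·175/452 = 1/8 ✓
b·Ac²: (-5328/112079)·(-10189/11544) + 452/825·1775/23504 = 1/12 ✓
b·A²c: 452/825·275/3616 = 1/24 ✓; 4 stages ⇒ order 4.

4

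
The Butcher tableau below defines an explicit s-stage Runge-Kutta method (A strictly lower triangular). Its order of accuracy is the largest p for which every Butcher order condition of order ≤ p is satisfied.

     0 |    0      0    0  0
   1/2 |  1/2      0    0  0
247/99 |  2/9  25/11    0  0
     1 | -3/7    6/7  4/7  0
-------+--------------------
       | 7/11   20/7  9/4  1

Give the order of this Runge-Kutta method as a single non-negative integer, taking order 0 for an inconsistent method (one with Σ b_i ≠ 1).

b = (7/11, 20/7, 9/4, 1)
c = (0, 1/2, 247/99, 1)
Ac = (0, 0, 25/22, 1285/693)
Σ b_i: 7/11·1 + 20/7·1 + 9/4·1 + 1·1 = 2077/308 ≠ 1 ⇒ order 0.

0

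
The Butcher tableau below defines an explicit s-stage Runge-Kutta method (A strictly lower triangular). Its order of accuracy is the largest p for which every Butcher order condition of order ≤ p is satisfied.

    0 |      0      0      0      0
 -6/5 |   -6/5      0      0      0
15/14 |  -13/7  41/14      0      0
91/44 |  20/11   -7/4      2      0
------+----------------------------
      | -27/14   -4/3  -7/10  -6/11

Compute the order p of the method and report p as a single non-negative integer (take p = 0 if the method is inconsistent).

b = (-27/14, -4/3, -7/10, -6/11)
c = (0, -6/5, 15/14, 91/44)
Ac = (0, 0, -123/35, 297/70)
Σ b_i: (-27/14)·1 + (-4/3)·1 + (-7/10)·1 + (-6/11)·1 = -5206/1155 ≠ 1 ⇒ order 0.

0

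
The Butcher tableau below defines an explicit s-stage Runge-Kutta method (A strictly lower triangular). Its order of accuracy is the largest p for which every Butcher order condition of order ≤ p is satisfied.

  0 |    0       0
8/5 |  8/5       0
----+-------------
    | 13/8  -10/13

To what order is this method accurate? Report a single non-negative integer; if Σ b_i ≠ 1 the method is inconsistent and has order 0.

0

b = (13/8, -10/13)
c = (0, 8/5)
Σ b_i: 13/8·1 + (-10/13)·1 = 89/104 ≠ 1 ⇒ order 0.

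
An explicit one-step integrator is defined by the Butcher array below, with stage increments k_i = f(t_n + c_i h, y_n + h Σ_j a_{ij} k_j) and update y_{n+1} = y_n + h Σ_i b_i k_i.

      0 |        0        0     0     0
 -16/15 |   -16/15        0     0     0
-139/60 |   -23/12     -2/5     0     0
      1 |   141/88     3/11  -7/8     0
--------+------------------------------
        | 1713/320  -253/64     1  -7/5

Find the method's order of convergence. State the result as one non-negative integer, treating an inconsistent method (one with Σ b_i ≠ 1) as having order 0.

b = (1713/320, -253/64, 1, -7/5)
c = (0, -16/15, -139/60, 1)
Ac = (0, 0, 32/75, 9167/5280)
Σ b_i: 1713/320·1 + (-253/64)·1 + 1·1 + (-7/5)·1 = 1 ✓
b·c: (-253/64)·(-16/15) + 1·(-139/60) + (-7/5)·1 = 1/2 ✓
b·c²: (-253/64)·256/225 + 1·19321/3600 + (-7/5)·1 = -637/1200 ≠ 1/3 ⇒ order 2.
b·Ac: 1·32/75 + (-7/5)·9167/5280 = -3527/1760 ≠ 1/6

2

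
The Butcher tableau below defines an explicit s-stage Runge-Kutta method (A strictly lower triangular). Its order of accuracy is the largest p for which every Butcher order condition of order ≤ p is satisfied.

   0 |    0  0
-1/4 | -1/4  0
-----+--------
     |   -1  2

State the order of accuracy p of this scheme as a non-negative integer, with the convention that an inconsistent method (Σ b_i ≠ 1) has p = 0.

1

b = (-1, 2)
c = (0, -1/4)
Σ b_i: (-1)·1 + 2·1 = 1 ✓
b·c: 2·(-1/4) = -1/2 ≠ 1/2 ⇒ order 1.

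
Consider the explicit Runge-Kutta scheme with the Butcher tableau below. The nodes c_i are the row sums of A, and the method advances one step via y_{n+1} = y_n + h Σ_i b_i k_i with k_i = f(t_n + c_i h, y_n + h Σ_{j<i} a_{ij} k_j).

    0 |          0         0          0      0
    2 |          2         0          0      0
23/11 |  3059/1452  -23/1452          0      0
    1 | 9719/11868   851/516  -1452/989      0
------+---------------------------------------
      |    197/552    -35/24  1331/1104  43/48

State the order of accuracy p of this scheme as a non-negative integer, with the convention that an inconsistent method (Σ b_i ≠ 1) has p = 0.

4

b = (197/552, -35/24, 1331/1104, 43/48)
c = (0, 2, 23/11, 1)
Ac = (0, 0, -23/726, 59/258)
Σ b_i: 197/552·1 + (-35/24)·1 + 1331/1104·1 + 43/48·1 = 1 ✓
b·c: (-35/24)·2 + 1331/1104·23/11 + 43/48·1 = 1/2 ✓
b·c²: (-35/24)·4 + 1331/1104·529/121 + 43/48·1 = 1/3 ✓
b·Ac: 1331/1104·(-23/726) + 43/48·59/258 = 1/6 ✓
b·c³: (-35/24)·8 + 1331/1104·12167/1331 + 43/48·1 = 1/4 ✓
b·(c∘Ac): 1331/1104·(-529/7986) + 43/48·59/258 = 1/8 ✓
b·Ac²: 1331/1104·(-23/363) + 43/48·23/129 = 1/12 ✓
b·A²c: 43/48·2/43 = 1/24 ✓; 4 stages ⇒ order 4.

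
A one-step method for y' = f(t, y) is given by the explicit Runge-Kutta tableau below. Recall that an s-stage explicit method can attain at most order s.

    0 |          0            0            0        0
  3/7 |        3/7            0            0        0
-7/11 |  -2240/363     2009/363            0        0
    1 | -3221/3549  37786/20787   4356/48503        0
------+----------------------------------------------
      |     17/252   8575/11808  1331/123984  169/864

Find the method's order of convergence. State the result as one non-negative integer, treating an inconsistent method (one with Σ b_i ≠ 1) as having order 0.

4

b = (17/252, 8575/11808, 1331/123984, 169/864)
c = (0, 3/7, -7/11, 1)
Ac = (0, 0, 287/121, 122/169)
Σ b_i: 17/252·1 + 8575/11808·1 + 1331/123984·1 + 169/864·1 = 1 ✓
b·c: 8575/11808·3/7 + 1331/123984·(-7/11) + 169/864·1 = 1/2 ✓
b·c²: 8575/11808·9/49 + 1331/123984·49/121 + 169/864·1 = 1/3 ✓
b·Ac: 1331/123984·287/121 + 169/864·122/169 = 1/6 ✓
b·c³: 8575/11808·27/343 + 1331/123984·(-343/1331) + 169/864·1 = 1/4 ✓
b·(c∘Ac): 1331/123984·(-2009/1331) + 169/864·122/169 = 1/8 ✓
b·Ac²: 1331/123984·123/121 + 169/864·438/1183 = 1/12 ✓
b·A²c: 169/864·36/169 = 1/24 ✓; 4 stages ⇒ order 4.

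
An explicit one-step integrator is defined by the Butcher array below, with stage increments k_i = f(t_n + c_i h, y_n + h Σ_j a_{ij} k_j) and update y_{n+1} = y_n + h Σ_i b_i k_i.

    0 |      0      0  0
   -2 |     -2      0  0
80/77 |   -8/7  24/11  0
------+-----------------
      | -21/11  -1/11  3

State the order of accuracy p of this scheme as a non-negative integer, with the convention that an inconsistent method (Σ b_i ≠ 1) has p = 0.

b = (-21/11, -1/11, 3)
c = (0, -2, 80/77)
Ac = (0, 0, -48/11)
Σ b_i: (-21/11)·1 + (-1/11)·1 + 3·1 = 1 ✓
b·c: (-1/11)·(-2) + 3·80/77 = 254/77 ≠ 1/2 ⇒ order 1.

1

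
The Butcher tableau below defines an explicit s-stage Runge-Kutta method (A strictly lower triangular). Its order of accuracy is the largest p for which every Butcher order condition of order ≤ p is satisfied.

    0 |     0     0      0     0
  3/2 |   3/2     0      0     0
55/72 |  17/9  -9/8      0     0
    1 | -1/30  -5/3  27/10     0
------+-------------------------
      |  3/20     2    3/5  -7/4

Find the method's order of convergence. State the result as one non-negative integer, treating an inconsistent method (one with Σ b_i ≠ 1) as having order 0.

b = (3/20, 2, 3/5, -7/4)
c = (0, 3/2, 55/72, 1)
Ac = (0, 0, -27/16, -7/16)
Σ b_i: 3/20·1 + 2·1 + 3/5·1 + (-7/4)·1 = 1 ✓
b·c: 2·3/2 + 3/5·55/72 + (-7/4)·1 = 41/24 ≠ 1/2 ⇒ order 1.

1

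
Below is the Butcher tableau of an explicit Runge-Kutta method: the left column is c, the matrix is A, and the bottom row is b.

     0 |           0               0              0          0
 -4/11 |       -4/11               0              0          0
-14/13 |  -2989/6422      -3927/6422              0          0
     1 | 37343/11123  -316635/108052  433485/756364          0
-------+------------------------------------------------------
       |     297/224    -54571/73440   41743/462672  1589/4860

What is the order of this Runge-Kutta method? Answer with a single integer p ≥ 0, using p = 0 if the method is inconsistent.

4

b = (297/224, -54571/73440, 41743/462672, 1589/4860)
c = (0, -4/11, -14/13, 1)
Ac = (0, 0, 714/3211, 1425/3178)
Σ b_i: 297/224·1 + (-54571/73440)·1 + 41743/462672·1 + 1589/4860·1 = 1 ✓
b·c: (-54571/73440)·(-4/11) + 41743/462672·(-14/13) + 1589/4860·1 = 1/2 ✓
b·c²: (-54571/73440)·16/121 + 41743/462672·196/169 + 1589/4860·1 = 1/3 ✓
b·Ac: 41743/462672·714/3211 + 1589/4860·1425/3178 = 1/6 ✓
b·c³: (-54571/73440)·(-64/1331) + 41743/462672·(-2744/2197) + 1589/4860·1 = 1/4 ✓
b·(c∘Ac): 41743/462672·(-9996/41743) + 1589/4860·1425/3178 = 1/8 ✓
b·Ac²: 41743/462672·(-2856/35321) + 1589/4860·4845/17479 = 1/12 ✓
b·A²c: 1589/4860·405/3178 = 1/24 ✓; 4 stages ⇒ order 4.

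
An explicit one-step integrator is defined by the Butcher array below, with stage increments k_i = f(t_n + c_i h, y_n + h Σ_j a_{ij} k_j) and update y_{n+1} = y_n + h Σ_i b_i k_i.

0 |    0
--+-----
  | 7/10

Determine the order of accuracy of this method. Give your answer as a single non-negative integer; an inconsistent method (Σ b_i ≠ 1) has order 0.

0

b = (7/10)
c = (0)
Σ b_i: 7/10·1 = 7/10 ≠ 1 ⇒ order 0.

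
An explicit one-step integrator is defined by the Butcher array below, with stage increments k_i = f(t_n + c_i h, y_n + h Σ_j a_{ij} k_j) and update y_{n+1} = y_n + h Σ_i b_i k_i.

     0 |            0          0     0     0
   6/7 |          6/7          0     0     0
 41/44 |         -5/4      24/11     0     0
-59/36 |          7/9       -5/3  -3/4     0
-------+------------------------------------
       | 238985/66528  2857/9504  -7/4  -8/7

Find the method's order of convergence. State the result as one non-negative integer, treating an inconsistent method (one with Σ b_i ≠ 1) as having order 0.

2

b = (238985/66528, 2857/9504, -7/4, -8/7)
c = (0, 6/7, 41/44, -59/36)
Ac = (0, 0, 144/77, -2621/1232)
Σ b_i: 238985/66528·1 + 2857/9504·1 + (-7/4)·1 + (-8/7)·1 = 1 ✓
b·c: 2857/9504·6/7 + (-7/4)·41/44 + (-8/7)·(-59/36) = 1/2 ✓
b·c²: 2857/9504·36/49 + (-7/4)·1681/1936 + (-8/7)·3481/1296 = -134264015/30735936 ≠ 1/3 ⇒ order 2.
b·Ac: (-7/4)·144/77 + (-8/7)·(-2621/1232) = -907/1078 ≠ 1/6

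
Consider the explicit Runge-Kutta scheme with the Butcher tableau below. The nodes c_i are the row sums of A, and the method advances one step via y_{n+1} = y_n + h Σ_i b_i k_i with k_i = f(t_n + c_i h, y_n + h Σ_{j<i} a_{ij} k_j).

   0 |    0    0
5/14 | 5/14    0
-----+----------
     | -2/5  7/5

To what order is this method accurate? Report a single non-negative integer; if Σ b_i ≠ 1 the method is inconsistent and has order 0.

2

b = (-2/5, 7/5)
c = (0, 5/14)
Σ b_i: (-2/5)·1 + 7/5·1 = 1 ✓
b·c: 7/5·5/14 = 1/2 ✓; 2 stages ⇒ order 2.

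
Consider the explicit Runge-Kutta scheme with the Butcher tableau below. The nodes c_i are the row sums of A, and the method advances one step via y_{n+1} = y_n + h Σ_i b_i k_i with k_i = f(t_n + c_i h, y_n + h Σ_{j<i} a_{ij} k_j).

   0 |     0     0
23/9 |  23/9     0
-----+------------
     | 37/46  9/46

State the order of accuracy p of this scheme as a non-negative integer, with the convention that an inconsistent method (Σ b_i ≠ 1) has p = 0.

2

b = (37/46, 9/46)
c = (0, 23/9)
Σ b_i: 37/46·1 + 9/46·1 = 1 ✓
b·c: 9/46·23/9 = 1/2 ✓; 2 stages ⇒ order 2.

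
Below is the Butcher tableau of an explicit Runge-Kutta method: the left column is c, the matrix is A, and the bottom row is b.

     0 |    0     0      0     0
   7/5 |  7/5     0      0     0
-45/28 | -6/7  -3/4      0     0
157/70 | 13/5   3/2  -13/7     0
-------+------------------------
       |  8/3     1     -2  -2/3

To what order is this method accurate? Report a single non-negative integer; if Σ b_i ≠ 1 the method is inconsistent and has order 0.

1

b = (8/3, 1, -2, -2/3)
c = (0, 7/5, -45/28, 157/70)
Ac = (0, 0, -21/20, 4983/980)
Σ b_i: 8/3·1 + 1·1 + (-2)·1 + (-2/3)·1 = 1 ✓
b·c: 1·7/5 + (-2)·(-45/28) + (-2/3)·157/70 = 131/42 ≠ 1/2 ⇒ order 1.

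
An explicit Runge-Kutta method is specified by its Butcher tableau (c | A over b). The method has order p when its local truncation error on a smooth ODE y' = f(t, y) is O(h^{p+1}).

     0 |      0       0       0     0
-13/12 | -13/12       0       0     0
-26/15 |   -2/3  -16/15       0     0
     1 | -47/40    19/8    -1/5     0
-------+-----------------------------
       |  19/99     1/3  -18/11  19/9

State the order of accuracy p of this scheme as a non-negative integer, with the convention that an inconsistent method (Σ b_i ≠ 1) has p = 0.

1

b = (19/99, 1/3, -18/11, 19/9)
c = (0, -13/12, -26/15, 1)
Ac = (0, 0, 52/45, -1781/800)
Σ b_i: 19/99·1 + 1/3·1 + (-18/11)·1 + 19/9·1 = 1 ✓
b·c: 1/3·(-13/12) + (-18/11)·(-26/15) + 19/9·1 = 1009/220 ≠ 1/2 ⇒ order 1.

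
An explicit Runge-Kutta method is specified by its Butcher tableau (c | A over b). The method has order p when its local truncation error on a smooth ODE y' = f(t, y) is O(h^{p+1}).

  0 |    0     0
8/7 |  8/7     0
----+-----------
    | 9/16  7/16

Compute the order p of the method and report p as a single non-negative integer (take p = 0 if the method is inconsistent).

2

b = (9/16, 7/16)
c = (0, 8/7)
Σ b_i: 9/16·1 + 7/16·1 = 1 ✓
b·c: 7/16·8/7 = 1/2 ✓; 2 stages ⇒ order 2.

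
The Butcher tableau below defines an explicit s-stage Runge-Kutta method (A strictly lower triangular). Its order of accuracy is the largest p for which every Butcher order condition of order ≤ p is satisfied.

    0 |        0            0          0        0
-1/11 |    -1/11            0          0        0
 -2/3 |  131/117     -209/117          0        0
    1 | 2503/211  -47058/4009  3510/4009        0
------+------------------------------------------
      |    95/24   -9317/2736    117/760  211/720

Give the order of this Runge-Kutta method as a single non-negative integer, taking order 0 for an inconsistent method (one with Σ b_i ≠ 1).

4

b = (95/24, -9317/2736, 117/760, 211/720)
c = (0, -1/11, -2/3, 1)
Ac = (0, 0, 19/117, 102/211)
Σ b_i: 95/24·1 + (-9317/2736)·1 + 117/760·1 + 211/720·1 = 1 ✓
b·c: (-9317/2736)·(-1/11) + 117/760·(-2/3) + 211/720·1 = 1/2 ✓
b·c²: (-9317/2736)·1/121 + 117/760·4/9 + 211/720·1 = 1/3 ✓
b·Ac: 117/760·19/117 + 211/720·102/211 = 1/6 ✓
b·c³: (-9317/2736)·(-1/1331) + 117/760·(-8/27) + 211/720·1 = 1/4 ✓
b·(c∘Ac): 117/760·(-38/351) + 211/720·102/211 = 1/8 ✓
b·Ac²: 117/760·(-19/1287) + 211/720·678/2321 = 1/12 ✓
b·A²c: 211/720·30/211 = 1/24 ✓; 4 stages ⇒ order 4.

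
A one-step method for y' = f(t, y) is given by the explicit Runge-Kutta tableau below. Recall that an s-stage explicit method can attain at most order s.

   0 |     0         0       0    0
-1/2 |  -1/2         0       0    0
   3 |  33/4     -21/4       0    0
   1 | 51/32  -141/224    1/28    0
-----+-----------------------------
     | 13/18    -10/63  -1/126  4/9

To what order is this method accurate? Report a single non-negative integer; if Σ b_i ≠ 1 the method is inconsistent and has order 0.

b = (13/18, -10/63, -1/126, 4/9)
c = (0, -1/2, 3, 1)
Ac = (0, 0, 21/8, 27/64)
Σ b_i: 13/18·1 + (-10/63)·1 + (-1/126)·1 + 4/9·1 = 1 ✓
b·c: (-10/63)·(-1/2) + (-1/126)·3 + 4/9·1 = 1/2 ✓
b·c²: (-10/63)·1/4 + (-1/126)·9 + 4/9·1 = 1/3 ✓
b·Ac: (-1/126)·21/8 + 4/9·27/64 = 1/6 ✓
b·c³: (-10/63)·(-1/8) + (-1/126)·27 + 4/9·1 = 1/4 ✓
b·(c∘Ac): (-1/126)·63/8 + 4/9·27/64 = 1/8 ✓
b·Ac²: (-1/126)·(-21/16) + 4/9·21/128 = 1/12 ✓
b·A²c: 4/9·3/32 = 1/24 ✓; 4 stages ⇒ order 4.

4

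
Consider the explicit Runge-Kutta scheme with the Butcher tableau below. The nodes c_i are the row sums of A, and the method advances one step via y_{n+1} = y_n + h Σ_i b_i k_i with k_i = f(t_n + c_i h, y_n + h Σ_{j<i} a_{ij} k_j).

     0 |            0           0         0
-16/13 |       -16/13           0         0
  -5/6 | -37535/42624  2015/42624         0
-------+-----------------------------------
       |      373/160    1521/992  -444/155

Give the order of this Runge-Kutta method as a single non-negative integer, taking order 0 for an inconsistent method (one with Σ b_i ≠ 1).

3

b = (373/160, 1521/992, -444/155)
c = (0, -16/13, -5/6)
Ac = (0, 0, -155/2664)
Σ b_i: 373/160·1 + 1521/992·1 + (-444/155)·1 = 1 ✓
b·c: 1521/992·(-16/13) + (-444/155)·(-5/6) = 1/2 ✓
b·c²: 1521/992·256/169 + (-444/155)·25/36 = 1/3 ✓
b·Ac: (-444/155)·(-155/2664) = 1/6 ✓; 3 stages ⇒ order 3.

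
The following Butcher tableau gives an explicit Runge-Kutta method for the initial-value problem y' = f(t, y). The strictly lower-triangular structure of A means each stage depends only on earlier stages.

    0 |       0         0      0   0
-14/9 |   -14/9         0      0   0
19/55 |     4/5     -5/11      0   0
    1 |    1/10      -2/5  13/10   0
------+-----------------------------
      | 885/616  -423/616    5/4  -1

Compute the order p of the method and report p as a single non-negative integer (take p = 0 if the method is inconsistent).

b = (885/616, -423/616, 5/4, -1)
c = (0, -14/9, 19/55, 1)
Ac = (0, 0, 70/99, 5303/4950)
Σ b_i: 885/616·1 + (-423/616)·1 + 5/4·1 + (-1)·1 = 1 ✓
b·c: (-423/616)·(-14/9) + 5/4·19/55 + (-1)·1 = 1/2 ✓
b·c²: (-423/616)·196/81 + 5/4·361/3025 + (-1)·1 = -54721/21780 ≠ 1/3 ⇒ order 2.
b·Ac: 5/4·70/99 + (-1)·5303/4950 = -464/2475 ≠ 1/6

2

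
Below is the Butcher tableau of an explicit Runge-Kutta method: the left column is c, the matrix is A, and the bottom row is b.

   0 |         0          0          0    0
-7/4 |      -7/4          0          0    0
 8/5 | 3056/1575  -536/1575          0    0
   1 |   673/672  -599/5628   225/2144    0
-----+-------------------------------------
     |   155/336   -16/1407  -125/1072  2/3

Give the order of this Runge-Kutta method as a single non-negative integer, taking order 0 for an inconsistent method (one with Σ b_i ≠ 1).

b = (155/336, -16/1407, -125/1072, 2/3)
c = (0, -7/4, 8/5, 1)
Ac = (0, 0, 134/225, 17/48)
Σ b_i: 155/336·1 + (-16/1407)·1 + (-125/1072)·1 + 2/3·1 = 1 ✓
b·c: (-16/1407)·(-7/4) + (-125/1072)·8/5 + 2/3·1 = 1/2 ✓
b·c²: (-16/1407)·49/16 + (-125/1072)·64/25 + 2/3·1 = 1/3 ✓
b·Ac: (-125/1072)·134/225 + 2/3·17/48 = 1/6 ✓
b·c³: (-16/1407)·(-343/64) + (-125/1072)·512/125 + 2/3·1 = 1/4 ✓
b·(c∘Ac): (-125/1072)·1072/1125 + 2/3·17/48 = 1/8 ✓
b·Ac²: (-125/1072)·(-469/450) + 2/3·(-11/192) = 1/12 ✓
b·A²c: 2/3·1/16 = 1/24 ✓; 4 stages ⇒ order 4.

4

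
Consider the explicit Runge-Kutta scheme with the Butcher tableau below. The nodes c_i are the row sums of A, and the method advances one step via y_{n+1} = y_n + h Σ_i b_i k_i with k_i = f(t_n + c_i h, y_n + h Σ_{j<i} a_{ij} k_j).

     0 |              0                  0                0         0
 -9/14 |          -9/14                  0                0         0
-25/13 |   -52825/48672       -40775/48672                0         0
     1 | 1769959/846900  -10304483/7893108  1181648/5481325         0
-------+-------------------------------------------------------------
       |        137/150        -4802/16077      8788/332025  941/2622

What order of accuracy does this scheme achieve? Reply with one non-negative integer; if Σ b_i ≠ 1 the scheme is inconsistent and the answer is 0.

4

b = (137/150, -4802/16077, 8788/332025, 941/2622)
c = (0, -9/14, -25/13, 1)
Ac = (0, 0, 5825/10816, 3197/7528)
Σ b_i: 137/150·1 + (-4802/16077)·1 + 8788/332025·1 + 941/2622·1 = 1 ✓
b·c: (-4802/16077)·(-9/14) + 8788/332025·(-25/13) + 941/2622·1 = 1/2 ✓
b·c²: (-4802/16077)·81/196 + 8788/332025·625/169 + 941/2622·1 = 1/3 ✓
b·Ac: 8788/332025·5825/10816 + 941/2622·3197/7528 = 1/6 ✓
b·c³: (-4802/16077)·(-729/2744) + 8788/332025·(-15625/2197) + 941/2622·1 = 1/4 ✓
b·(c∘Ac): 8788/332025·(-145625/140608) + 941/2622·3197/7528 = 1/8 ✓
b·Ac²: 8788/332025·(-52425/151424) + 941/2622·27163/105392 = 1/12 ✓
b·A²c: 941/2622·437/3764 = 1/24 ✓; 4 stages ⇒ order 4.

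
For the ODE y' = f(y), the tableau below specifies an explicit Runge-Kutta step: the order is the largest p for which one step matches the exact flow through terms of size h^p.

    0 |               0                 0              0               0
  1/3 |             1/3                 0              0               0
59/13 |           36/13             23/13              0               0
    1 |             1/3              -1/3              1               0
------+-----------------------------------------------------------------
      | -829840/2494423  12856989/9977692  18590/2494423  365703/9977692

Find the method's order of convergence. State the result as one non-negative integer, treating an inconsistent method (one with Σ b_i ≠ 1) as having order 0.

b = (-829840/2494423, 12856989/9977692, 18590/2494423, 365703/9977692)
c = (0, 1/3, 59/13, 1)
Ac = (0, 0, 23/39, 518/117)
Σ b_i: (-829840/2494423)·1 + 12856989/9977692·1 + 18590/2494423·1 + 365703/9977692·1 = 1 ✓
b·c: 12856989/9977692·1/3 + 18590/2494423·59/13 + 365703/9977692·1 = 1/2 ✓
b·c²: 12856989/9977692·1/9 + 18590/2494423·3481/169 + 365703/9977692·1 = 1/3 ✓
b·Ac: 18590/2494423·23/39 + 365703/9977692·518/117 = 1/6 ✓
b·c³: 12856989/9977692·1/27 + 18590/2494423·205379/2197 + 365703/9977692·1 = 455900855/583694982 ≠ 1/4 ⇒ order 3.
b·(c∘Ac): 18590/2494423·1357/507 + 365703/9977692·518/117 = 909061/4988846 ≠ 1/8
b·Ac²: 18590/2494423·23/117 + 365703/9977692·93818/4563 = 440720833/583694982 ≠ 1/12
b·A²c: 365703/9977692·23/39 = 215671/9977692 ≠ 1/24

3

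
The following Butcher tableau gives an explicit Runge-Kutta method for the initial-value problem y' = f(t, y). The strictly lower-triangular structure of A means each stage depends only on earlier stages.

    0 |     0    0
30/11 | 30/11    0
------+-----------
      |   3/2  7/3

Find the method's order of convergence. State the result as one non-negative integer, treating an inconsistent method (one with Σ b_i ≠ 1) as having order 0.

b = (3/2, 7/3)
c = (0, 30/11)
Σ b_i: 3/2·1 + 7/3·1 = 23/6 ≠ 1 ⇒ order 0.

0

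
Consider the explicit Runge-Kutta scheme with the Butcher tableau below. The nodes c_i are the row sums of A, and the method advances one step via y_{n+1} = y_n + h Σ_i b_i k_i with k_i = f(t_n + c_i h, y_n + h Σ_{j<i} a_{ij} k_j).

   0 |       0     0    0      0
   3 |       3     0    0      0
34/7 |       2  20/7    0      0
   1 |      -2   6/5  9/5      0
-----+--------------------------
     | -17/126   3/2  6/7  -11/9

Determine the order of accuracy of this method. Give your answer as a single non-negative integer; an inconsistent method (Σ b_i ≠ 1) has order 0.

1

b = (-17/126, 3/2, 6/7, -11/9)
c = (0, 3, 34/7, 1)
Ac = (0, 0, 60/7, 432/35)
Σ b_i: (-17/126)·1 + 3/2·1 + 6/7·1 + (-11/9)·1 = 1 ✓
b·c: 3/2·3 + 6/7·34/7 + (-11/9)·1 = 6563/882 ≠ 1/2 ⇒ order 1.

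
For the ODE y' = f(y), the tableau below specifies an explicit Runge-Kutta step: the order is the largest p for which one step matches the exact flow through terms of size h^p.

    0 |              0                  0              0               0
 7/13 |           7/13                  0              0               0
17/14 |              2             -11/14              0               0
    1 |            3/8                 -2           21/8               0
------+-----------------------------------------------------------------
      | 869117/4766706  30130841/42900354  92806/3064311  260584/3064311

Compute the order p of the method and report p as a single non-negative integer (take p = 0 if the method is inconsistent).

3

b = (869117/4766706, 30130841/42900354, 92806/3064311, 260584/3064311)
c = (0, 7/13, 17/14, 1)
Ac = (0, 0, -11/26, 439/208)
Σ b_i: 869117/4766706·1 + 30130841/42900354·1 + 92806/3064311·1 + 260584/3064311·1 = 1 ✓
b·c: 30130841/42900354·7/13 + 92806/3064311·17/14 + 260584/3064311·1 = 1/2 ✓
b·c²: 30130841/42900354·49/169 + 92806/3064311·289/196 + 260584/3064311·1 = 1/3 ✓
b·Ac: 92806/3064311·(-11/26) + 260584/3064311·439/208 = 1/6 ✓
b·c³: 30130841/42900354·343/2197 + 92806/3064311·4913/2744 + 260584/3064311·1 = 30849197/123934356 ≠ 1/4 ⇒ order 3.
b·(c∘Ac): 92806/3064311·(-187/364) + 260584/3064311·439/208 = 2176654/13278681 ≠ 1/8
b·Ac²: 92806/3064311·(-77/338) + 260584/3064311·124571/37856 = 33825695/123934356 ≠ 1/12
b·A²c: 260584/3064311·(-231/208) = -2508121/26557362 ≠ 1/24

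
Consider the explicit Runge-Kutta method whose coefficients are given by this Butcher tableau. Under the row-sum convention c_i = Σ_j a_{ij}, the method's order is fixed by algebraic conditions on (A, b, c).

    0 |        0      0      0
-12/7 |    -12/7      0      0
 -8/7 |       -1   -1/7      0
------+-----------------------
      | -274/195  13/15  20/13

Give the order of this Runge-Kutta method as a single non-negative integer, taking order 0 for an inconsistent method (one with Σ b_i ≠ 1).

1

b = (-274/195, 13/15, 20/13)
c = (0, -12/7, -8/7)
Ac = (0, 0, 12/49)
Σ b_i: (-274/195)·1 + 13/15·1 + 20/13·1 = 1 ✓
b·c: 13/15·(-12/7) + 20/13·(-8/7) = -1476/455 ≠ 1/2 ⇒ order 1.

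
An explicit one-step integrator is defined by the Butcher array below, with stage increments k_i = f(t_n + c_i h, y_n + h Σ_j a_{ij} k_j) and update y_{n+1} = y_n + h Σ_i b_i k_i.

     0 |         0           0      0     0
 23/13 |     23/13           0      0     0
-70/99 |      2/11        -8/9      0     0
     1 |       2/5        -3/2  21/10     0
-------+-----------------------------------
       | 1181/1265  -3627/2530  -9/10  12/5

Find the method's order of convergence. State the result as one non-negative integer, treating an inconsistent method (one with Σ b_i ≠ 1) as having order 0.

b = (1181/1265, -3627/2530, -9/10, 12/5)
c = (0, 23/13, -70/99, 1)
Ac = (0, 0, -184/117, -3551/858)
Σ b_i: 1181/1265·1 + (-3627/2530)·1 + (-9/10)·1 + 12/5·1 = 1 ✓
b·c: (-3627/2530)·23/13 + (-9/10)·(-70/99) + 12/5·1 = 1/2 ✓
b·c²: (-3627/2530)·529/169 + (-9/10)·4900/9801 + 12/5·1 = -71843/28314 ≠ 1/3 ⇒ order 2.
b·Ac: (-9/10)·(-184/117) + 12/5·(-3551/858) = -1218/143 ≠ 1/6

2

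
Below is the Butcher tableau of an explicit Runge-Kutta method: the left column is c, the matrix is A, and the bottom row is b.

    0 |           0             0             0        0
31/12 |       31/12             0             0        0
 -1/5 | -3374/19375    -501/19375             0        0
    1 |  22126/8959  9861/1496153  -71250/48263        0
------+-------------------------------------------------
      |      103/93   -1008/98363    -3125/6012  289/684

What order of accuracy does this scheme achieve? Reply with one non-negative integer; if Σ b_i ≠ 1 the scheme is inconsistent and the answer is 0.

b = (103/93, -1008/98363, -3125/6012, 289/684)
c = (0, 31/12, -1/5, 1)
Ac = (0, 0, -167/2500, 361/1156)
Σ b_i: 103/93·1 + (-1008/98363)·1 + (-3125/6012)·1 + 289/684·1 = 1 ✓
b·c: (-1008/98363)·31/12 + (-3125/6012)·(-1/5) + 289/684·1 = 1/2 ✓
b·c²: (-1008/98363)·961/144 + (-3125/6012)·1/25 + 289/684·1 = 1/3 ✓
b·Ac: (-3125/6012)·(-167/2500) + 289/684·361/1156 = 1/6 ✓
b·c³: (-1008/98363)·29791/1728 + (-3125/6012)·(-1/125) + 289/684·1 = 1/4 ✓
b·(c∘Ac): (-3125/6012)·167/12500 + 289/684·361/1156 = 1/8 ✓
b·Ac²: (-3125/6012)·(-5177/30000) + 289/684·(-209/13872) = 1/12 ✓
b·A²c: 289/684·57/578 = 1/24 ✓; 4 stages ⇒ order 4.

4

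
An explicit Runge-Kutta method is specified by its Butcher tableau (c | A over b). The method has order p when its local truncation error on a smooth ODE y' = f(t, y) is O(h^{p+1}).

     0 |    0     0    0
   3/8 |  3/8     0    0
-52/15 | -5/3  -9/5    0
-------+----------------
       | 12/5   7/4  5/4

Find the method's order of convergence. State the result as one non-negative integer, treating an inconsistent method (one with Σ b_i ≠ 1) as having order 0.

0

b = (12/5, 7/4, 5/4)
c = (0, 3/8, -52/15)
Ac = (0, 0, -27/40)
Σ b_i: 12/5·1 + 7/4·1 + 5/4·1 = 27/5 ≠ 1 ⇒ order 0.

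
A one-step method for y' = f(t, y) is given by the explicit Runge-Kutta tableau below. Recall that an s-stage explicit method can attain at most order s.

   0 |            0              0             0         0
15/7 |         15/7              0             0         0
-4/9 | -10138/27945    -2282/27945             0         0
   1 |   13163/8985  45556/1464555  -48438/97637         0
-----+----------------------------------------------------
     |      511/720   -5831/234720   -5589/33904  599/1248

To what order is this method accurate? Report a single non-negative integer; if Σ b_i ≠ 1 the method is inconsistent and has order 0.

4

b = (511/720, -5831/234720, -5589/33904, 599/1248)
c = (0, 15/7, -4/9, 1)
Ac = (0, 0, -326/1863, 172/599)
Σ b_i: 511/720·1 + (-5831/234720)·1 + (-5589/33904)·1 + 599/1248·1 = 1 ✓
b·c: (-5831/234720)·15/7 + (-5589/33904)·(-4/9) + 599/1248·1 = 1/2 ✓
b·c²: (-5831/234720)·225/49 + (-5589/33904)·16/81 + 599/1248·1 = 1/3 ✓
b·Ac: (-5589/33904)·(-326/1863) + 599/1248·172/599 = 1/6 ✓
b·c³: (-5831/234720)·3375/343 + (-5589/33904)·(-64/729) + 599/1248·1 = 1/4 ✓
b·(c∘Ac): (-5589/33904)·1304/16767 + 599/1248·172/599 = 1/8 ✓
b·Ac²: (-5589/33904)·(-1630/4347) + 599/1248·188/4193 = 1/12 ✓
b·A²c: 599/1248·52/599 = 1/24 ✓; 4 stages ⇒ order 4.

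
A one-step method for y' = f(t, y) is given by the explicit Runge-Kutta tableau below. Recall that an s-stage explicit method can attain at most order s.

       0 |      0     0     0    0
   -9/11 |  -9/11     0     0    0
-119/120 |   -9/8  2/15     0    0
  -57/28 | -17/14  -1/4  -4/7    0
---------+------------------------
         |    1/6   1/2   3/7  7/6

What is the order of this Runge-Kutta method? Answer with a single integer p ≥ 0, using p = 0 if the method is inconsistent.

0

b = (1/6, 1/2, 3/7, 7/6)
c = (0, -9/11, -119/120, -57/28)
Ac = (0, 0, -6/55, 509/660)
Σ b_i: 1/6·1 + 1/2·1 + 3/7·1 + 7/6·1 = 95/42 ≠ 1 ⇒ order 0.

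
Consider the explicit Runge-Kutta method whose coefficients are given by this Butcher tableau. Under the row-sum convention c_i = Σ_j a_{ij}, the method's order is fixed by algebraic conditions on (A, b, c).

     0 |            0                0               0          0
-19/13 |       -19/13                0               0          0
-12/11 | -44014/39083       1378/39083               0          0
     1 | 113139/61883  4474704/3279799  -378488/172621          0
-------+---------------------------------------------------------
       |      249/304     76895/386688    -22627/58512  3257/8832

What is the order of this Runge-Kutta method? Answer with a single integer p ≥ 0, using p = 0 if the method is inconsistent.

b = (249/304, 76895/386688, -22627/58512, 3257/8832)
c = (0, -19/13, -12/11, 1)
Ac = (0, 0, -106/2057, 1296/3257)
Σ b_i: 249/304·1 + 76895/386688·1 + (-22627/58512)·1 + 3257/8832·1 = 1 ✓
b·c: 76895/386688·(-19/13) + (-22627/58512)·(-12/11) + 3257/8832·1 = 1/2 ✓
b·c²: 76895/386688·361/169 + (-22627/58512)·144/121 + 3257/8832·1 = 1/3 ✓
b·Ac: (-22627/58512)·(-106/2057) + 3257/8832·1296/3257 = 1/6 ✓
b·c³: 76895/386688·(-6859/2197) + (-22627/58512)·(-1728/1331) + 3257/8832·1 = 1/4 ✓
b·(c∘Ac): (-22627/58512)·1272/22627 + 3257/8832·1296/3257 = 1/8 ✓
b·Ac²: (-22627/58512)·2014/26741 + 3257/8832·12912/42341 = 1/12 ✓
b·A²c: 3257/8832·368/3257 = 1/24 ✓; 4 stages ⇒ order 4.

4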